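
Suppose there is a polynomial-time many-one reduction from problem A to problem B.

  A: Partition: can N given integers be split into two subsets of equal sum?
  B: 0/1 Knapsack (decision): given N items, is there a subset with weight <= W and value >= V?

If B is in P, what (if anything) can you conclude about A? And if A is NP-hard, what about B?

A poly-time reduction A <=_p B means any A-instance can be transformed to a B-instance in poly time.
If B is in P: compose the reduction with B's poly-time algorithm to solve A in poly time, so A is in P.
If A is NP-hard: every NP problem reduces to A, which reduces to B; composing reductions, every NP problem reduces to B, so B is NP-hard.
(Here in fact A is NP-complete and B is NP-complete.)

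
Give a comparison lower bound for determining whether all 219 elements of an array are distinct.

In the algebraic decision-tree model, the YES region for element distinctness on 219 elements has 219! connected components (one per ordering). Ben-Or's theorem then gives a lower bound of Omega(log(n!)) = Omega(n log n).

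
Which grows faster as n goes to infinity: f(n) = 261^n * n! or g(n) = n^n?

f(n) = 261^n * n! grows faster: by Stirling n! ~ sqrt(2 pi n)(n/e)^n, so 261^n n! / n^n ~ (261/e)^n sqrt(2 pi n) -> infinity since 261/e > 1.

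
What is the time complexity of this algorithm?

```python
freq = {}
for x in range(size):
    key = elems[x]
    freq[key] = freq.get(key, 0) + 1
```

Time complexity: O(n).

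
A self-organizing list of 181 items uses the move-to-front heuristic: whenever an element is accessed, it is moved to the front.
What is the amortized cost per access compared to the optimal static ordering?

With potential Phi = number of inversions between the MTF list and the optimal static list (at most C(181,2)), each access has amortized cost at most 2 * (cost under optimal static ordering). This is the move-to-front 2-competitiveness result.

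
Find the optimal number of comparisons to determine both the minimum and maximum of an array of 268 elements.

Naive approach: 534 comparisons (267 for max + 267 for min).
Optimal: Compare elements in pairs first (floor(n/2) = 134 comparisons), then find max among winners and min among losers (133 comparisons each).
Total: ceil(3n/2) - 2 = 400 comparisons. An adversary argument shows this is also a lower bound.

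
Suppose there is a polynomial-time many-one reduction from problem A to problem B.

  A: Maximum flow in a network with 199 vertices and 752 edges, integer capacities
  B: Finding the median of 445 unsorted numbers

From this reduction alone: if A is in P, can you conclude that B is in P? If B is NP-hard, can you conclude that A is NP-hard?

A poly-time reduction A <=_p B transfers tractability DOWN (B easy => A easy) and hardness UP (A hard => B hard), not the reverse.
From A in P, the reduction alone does NOT give B in P: any problem in P trivially reduces to SAT, yet SAT is not known to be in P.
From B NP-hard, the reduction alone does NOT give A NP-hard: again, easy problems reduce to hard ones.
(Here in fact A is P and B is P.)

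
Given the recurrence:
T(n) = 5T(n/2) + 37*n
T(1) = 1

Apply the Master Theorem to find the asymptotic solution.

a=5, b=2, f(n)=37*n. log_2(5) = 2.322. Case 1 of Master Theorem: T(n) = O(n^2.322).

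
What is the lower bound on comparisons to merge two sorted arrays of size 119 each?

To merge two sorted arrays of size 119, we need at least 237 comparisons in the worst case. An adversary can force every element to be compared.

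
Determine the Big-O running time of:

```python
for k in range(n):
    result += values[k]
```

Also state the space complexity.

Time complexity: O(n).
Space complexity: O(1).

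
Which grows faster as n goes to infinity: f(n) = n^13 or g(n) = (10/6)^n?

g(n) = (10/6)^n grows faster: (10/6)^n is exponential with base 10/6 > 1, dominating every polynomial.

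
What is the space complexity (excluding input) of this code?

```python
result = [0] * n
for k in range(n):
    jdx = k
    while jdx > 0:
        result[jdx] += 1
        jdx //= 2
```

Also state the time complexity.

Space complexity: O(n).
Auxiliary storage grows linearly with the input size n in the worst case.
Time complexity: O(n log n).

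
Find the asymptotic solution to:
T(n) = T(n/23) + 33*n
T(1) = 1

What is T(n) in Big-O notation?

Geometric series: 33*n*(1 + 1/23 + 1/23^2 + ...) = O(n). T(n) = O(n).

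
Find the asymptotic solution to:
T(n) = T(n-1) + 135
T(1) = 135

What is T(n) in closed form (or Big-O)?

Unrolling: T(n) = T(n-1) + 135 = T(n-2) + 2*135 = ... = T(1) + (n-1)*135 = 135 + (n-1)*135 = 135n.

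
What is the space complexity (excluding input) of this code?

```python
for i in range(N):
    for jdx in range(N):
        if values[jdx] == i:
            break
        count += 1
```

Space complexity: O(1).
Only a constant amount of auxiliary storage is used; nothing grows with n.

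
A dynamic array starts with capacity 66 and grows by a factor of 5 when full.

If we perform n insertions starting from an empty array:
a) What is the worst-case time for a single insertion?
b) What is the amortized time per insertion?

(a) Worst-case single insertion: O(n) -- when the array is full at capacity c, the resize copies all c elements, and c can be Theta(n).
(b) Resizes happen at sizes 66, 330, 1650, ... Total copy cost for n insertions: 66 + 330 + ... = O(n) (geometric series with ratio 1/5). Amortized cost per insertion: O(n)/n = O(1).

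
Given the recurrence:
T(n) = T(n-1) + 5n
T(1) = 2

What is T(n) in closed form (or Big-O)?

Unrolling: T(n) = 2 + 5*(2 + 3 + ... + n) = 2 + 5*(n(n+1)/2 - 1) = O(n^2).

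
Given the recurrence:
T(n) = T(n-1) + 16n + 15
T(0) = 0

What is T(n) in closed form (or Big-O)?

Dominant term in sum is 16*sum(i, i=1..n) = 16*n*(n+1)/2 = O(n^2).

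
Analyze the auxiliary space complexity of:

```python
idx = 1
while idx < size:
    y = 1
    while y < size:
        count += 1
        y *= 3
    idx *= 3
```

Space complexity: O(1).
Only a constant amount of auxiliary storage is used; nothing grows with n.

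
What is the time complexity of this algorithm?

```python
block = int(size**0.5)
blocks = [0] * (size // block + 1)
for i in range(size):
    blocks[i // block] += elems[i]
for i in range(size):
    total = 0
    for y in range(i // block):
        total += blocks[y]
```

Time complexity: O(n * sqrt(n)).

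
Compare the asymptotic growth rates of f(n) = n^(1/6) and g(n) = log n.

f(n) = n^(1/6) grows faster: any positive power of n dominates log n.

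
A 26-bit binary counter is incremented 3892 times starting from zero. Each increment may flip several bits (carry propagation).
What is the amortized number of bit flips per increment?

Bit i flips on every 2^i-th increment, so over 3892 increments bit i flips floor(3892/2^i) times. Summing over i: total flips < 2 * 3892. Amortized: < 2 = O(1) per increment.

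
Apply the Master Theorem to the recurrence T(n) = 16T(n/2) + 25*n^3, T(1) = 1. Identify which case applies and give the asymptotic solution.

a=16, b=2, f(n)=25*n^3.
log_2(16) = 4 > 3.
Since f(n) = O(n^3) is polynomially smaller than n^4, Case 1 applies.
T(n) = Theta(n^4).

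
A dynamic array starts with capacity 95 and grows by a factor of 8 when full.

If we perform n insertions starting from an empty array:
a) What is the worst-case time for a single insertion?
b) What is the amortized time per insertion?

(a) Worst-case single insertion: O(n) -- when the array is full at capacity c, the resize copies all c elements, and c can be Theta(n).
(b) Resizes happen at sizes 95, 760, 6080, ... Total copy cost for n insertions: 95 + 760 + ... = O(n) (geometric series with ratio 1/8). Amortized cost per insertion: O(n)/n = O(1).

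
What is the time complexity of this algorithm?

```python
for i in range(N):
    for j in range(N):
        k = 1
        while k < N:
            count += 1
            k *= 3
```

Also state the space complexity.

Time complexity: O(n^2 log n).
Space complexity: O(1).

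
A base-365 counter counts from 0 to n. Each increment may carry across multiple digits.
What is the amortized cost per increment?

Digit at position i changes every 365^i increments. Total digit changes over n increments: n * 365/(365-1) = O(n). Amortized: O(1).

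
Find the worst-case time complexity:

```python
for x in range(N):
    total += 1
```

Time complexity: O(n).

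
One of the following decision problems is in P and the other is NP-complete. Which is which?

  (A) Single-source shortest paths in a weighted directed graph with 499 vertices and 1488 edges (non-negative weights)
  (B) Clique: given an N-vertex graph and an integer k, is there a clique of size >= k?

(A) is P: Dijkstra's algorithm runs in O((V+E) log V).
(B) is NP-complete: complement of Independent Set / Vertex Cover (with k part of the input).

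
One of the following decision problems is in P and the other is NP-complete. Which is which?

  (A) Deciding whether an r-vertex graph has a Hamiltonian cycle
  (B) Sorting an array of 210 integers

(A) is NP-complete: one of Karp's 21 NP-complete problems.
(B) is P: merge sort runs in O(n log n).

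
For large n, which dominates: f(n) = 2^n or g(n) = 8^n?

g(n) = 8^n grows faster: (8/2)^n -> infinity since 8/2 > 1.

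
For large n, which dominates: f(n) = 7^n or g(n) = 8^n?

g(n) = 8^n grows faster: (8/7)^n -> infinity since 8/7 > 1.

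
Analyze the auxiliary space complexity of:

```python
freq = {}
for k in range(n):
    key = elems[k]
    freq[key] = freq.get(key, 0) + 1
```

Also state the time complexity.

Space complexity: O(n).
Auxiliary storage grows linearly with the input size n in the worst case.
Time complexity: O(n).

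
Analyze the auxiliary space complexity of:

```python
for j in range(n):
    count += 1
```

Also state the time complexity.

Space complexity: O(1).
Only a constant amount of auxiliary storage is used; nothing grows with n.
Time complexity: O(n).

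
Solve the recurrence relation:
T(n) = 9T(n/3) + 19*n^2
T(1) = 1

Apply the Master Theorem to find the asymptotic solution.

a=9, b=3, f(n)=19*n^2. log_3(9) = 2. Case 2: T(n) = O(n^2 log n).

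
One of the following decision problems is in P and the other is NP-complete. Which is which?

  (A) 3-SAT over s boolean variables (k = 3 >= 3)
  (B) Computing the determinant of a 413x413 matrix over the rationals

(A) is NP-complete: 3-SAT is NP-complete (Cook-Levin); k-SAT for k>=3 reduces from 3-SAT.
(B) is P: Gaussian elimination runs in O(n^3).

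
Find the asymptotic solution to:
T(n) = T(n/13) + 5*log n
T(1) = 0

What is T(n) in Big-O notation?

Each of the log_13(n) levels adds O(log n). T(n) = O(log^2 n).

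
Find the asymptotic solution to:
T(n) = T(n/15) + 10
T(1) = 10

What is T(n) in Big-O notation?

Each step divides n by 15 and adds 10. After log_15(n) steps, T(n) = O(log n).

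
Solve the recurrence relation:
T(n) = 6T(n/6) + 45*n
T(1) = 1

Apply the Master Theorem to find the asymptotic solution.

a=6, b=6, f(n)=45*n. log_6(6) = 1. Case 2: T(n) = O(n log n).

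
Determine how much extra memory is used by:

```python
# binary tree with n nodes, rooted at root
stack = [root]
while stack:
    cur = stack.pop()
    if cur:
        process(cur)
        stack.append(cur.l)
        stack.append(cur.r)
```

Space complexity: O(n).
Auxiliary storage grows linearly with the input size n in the worst case.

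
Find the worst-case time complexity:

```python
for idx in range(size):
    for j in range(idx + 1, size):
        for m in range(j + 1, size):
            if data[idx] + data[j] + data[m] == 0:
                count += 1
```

Time complexity: O(n^3).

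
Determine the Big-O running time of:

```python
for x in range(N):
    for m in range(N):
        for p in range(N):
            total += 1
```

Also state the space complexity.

Time complexity: O(n^3).
Space complexity: O(1).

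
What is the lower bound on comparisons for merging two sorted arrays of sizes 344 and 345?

Adversary argument: with sizes 344 and 345 (differing by at most 1), interleave the two arrays so that every consecutive pair in the output comes from different inputs. Then each of the 688 adjacent output pairs must be directly compared, or the algorithm cannot determine their relative order. So 688 comparisons are necessary; standard merge achieves this.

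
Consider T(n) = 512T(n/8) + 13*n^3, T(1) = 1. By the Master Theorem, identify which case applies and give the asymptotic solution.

a=512, b=8, f(n)=13*n^3.
log_8(512) = 3, so n^(log_b(a)) = n^3.
f(n) = Theta(n^3), so Case 2 applies.
T(n) = Theta(n^3 log n).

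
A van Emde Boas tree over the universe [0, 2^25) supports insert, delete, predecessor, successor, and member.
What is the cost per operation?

vEB recursively partitions [0, 33554432) into sqrt(u) clusters of size sqrt(u). Each operation recurses into either one cluster or the summary, never both: T(u) = T(sqrt(u)) + O(1) => T(u) = O(log log u) = O(log 25). This is worst-case, not just amortized.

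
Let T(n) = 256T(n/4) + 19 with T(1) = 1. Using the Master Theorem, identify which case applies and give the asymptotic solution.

a=256, b=4, f(n)=19.
log_4(256) = 4 > 0.
Since f(n) = O(n^0) is polynomially smaller than n^4, Case 1 applies.
T(n) = Theta(n^4).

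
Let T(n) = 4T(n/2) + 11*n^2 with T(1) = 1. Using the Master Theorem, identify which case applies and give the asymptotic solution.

a=4, b=2, f(n)=11*n^2.
log_2(4) = 2, so n^(log_b(a)) = n^2.
f(n) = Theta(n^2), so Case 2 applies.
T(n) = Theta(n^2 log n).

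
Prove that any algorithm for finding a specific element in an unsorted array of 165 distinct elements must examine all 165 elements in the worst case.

Adversary argument: if the algorithm examines fewer than 165 elements, the adversary places the target in an unexamined position. The algorithm cannot distinguish 'not present' from 'in unexamined position'.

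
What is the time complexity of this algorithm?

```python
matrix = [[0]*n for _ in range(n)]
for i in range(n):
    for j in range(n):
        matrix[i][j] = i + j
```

Time complexity: O(n^2).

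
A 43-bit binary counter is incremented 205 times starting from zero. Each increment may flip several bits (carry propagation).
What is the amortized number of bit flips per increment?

Bit i flips on every 2^i-th increment, so over 205 increments bit i flips floor(205/2^i) times. Summing over i: total flips < 2 * 205. Amortized: < 2 = O(1) per increment.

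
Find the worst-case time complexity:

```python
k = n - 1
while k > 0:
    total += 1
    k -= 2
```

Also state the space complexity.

Time complexity: O(n).
Space complexity: O(1).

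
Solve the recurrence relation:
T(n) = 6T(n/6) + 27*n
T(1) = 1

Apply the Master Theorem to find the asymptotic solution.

a=6, b=6, f(n)=27*n. log_6(6) = 1. Case 2: T(n) = O(n log n).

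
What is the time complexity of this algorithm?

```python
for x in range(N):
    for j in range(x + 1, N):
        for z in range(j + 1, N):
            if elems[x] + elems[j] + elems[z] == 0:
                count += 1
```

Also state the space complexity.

Time complexity: O(n^3).
Space complexity: O(1).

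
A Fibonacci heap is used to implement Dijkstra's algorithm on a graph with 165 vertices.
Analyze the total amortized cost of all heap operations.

Dijkstra performs 165 insert, 165 extract-min, and at most E decrease-key operations. With Fibonacci heap: insert O(1) amortized, extract-min O(log n) amortized, decrease-key O(1) amortized. Total with n = 165: O(n * 1 + n * log n + E * 1) = O(n log n + E).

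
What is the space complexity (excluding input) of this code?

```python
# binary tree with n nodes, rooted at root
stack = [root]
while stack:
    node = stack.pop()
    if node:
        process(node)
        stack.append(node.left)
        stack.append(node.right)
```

Space complexity: O(n).
Auxiliary storage grows linearly with the input size n in the worst case.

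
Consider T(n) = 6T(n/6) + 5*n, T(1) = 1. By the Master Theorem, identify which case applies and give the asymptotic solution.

a=6, b=6, f(n)=5*n.
log_6(6) = 1, so n^(log_b(a)) = n.
f(n) = Theta(n), so Case 2 applies.
T(n) = Theta(n log n).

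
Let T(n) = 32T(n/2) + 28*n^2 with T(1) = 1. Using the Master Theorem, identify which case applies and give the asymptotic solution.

a=32, b=2, f(n)=28*n^2.
log_2(32) = 5 > 2.
Since f(n) = O(n^2) is polynomially smaller than n^5, Case 1 applies.
T(n) = Theta(n^5).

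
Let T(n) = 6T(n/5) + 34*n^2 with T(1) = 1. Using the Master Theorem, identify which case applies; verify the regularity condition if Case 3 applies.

a=6, b=5, f(n)=34*n^2.
log_5(6) = 1.113 < 2.
f(n) = Omega(n^(1.113+epsilon)) for some epsilon > 0, so Case 3 is the candidate.
Regularity: a*f(n/b) = 6*34*(n/5)^2 = (6/25)*34*n^2 <= c*f(n) with c = 6/25 < 1. Satisfied.
Case 3: T(n) = Theta(n^2).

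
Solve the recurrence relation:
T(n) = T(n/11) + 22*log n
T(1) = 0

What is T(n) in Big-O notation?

Each of the log_11(n) levels adds O(log n). T(n) = O(log^2 n).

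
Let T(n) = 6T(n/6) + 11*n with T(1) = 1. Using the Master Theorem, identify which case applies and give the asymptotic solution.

a=6, b=6, f(n)=11*n.
log_6(6) = 1, so n^(log_b(a)) = n.
f(n) = Theta(n), so Case 2 applies.
T(n) = Theta(n log n).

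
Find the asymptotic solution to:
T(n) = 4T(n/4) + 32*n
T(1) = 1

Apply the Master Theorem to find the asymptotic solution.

a=4, b=4, f(n)=32*n. log_4(4) = 1. Case 2: T(n) = O(n log n).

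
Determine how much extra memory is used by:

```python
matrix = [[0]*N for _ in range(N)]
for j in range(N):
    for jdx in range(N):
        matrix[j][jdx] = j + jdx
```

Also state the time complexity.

Space complexity: O(n^2).
A 2D structure of size n x n is allocated.
Time complexity: O(n^2).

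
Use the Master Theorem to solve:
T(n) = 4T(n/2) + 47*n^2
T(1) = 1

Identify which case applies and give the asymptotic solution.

a=4, b=2, f(n)=47*n^2.
log_2(4) = 2, so n^(log_b(a)) = n^2.
f(n) = Theta(n^2), so Case 2 applies.
T(n) = Theta(n^2 log n).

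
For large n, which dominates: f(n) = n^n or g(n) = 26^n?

f(n) = n^n grows faster: n^n / 26^n = (n/26)^n -> infinity once n > 26.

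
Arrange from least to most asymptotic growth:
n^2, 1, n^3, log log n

Ordered by growth rate: 1 < log log n < n^2 < n^3.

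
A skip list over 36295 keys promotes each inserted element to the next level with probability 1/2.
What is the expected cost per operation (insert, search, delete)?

Expected number of levels is O(log_2(36295)) = O(log n). A search visits O(1) expected nodes per level over O(log n) levels. Insert/delete are a search plus O(1) pointer updates per level. Expected O(log n) per operation.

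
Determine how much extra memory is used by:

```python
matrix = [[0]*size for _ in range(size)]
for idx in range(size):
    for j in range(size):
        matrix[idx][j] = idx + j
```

Space complexity: O(n^2).
A 2D structure of size n x n is allocated.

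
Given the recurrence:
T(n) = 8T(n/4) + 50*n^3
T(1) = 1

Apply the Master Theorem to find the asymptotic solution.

a=8, b=4, f(n)=50*n^3. log_4(8) = 1.5 < 3. Case 3: T(n) = O(n^3).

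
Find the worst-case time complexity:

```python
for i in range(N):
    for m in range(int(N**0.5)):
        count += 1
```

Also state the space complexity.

Time complexity: O(n * sqrt(n)).
Space complexity: O(1).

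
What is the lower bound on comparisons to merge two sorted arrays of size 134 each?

To merge two sorted arrays of size 134, we need at least 267 comparisons in the worst case. An adversary can force every element to be compared.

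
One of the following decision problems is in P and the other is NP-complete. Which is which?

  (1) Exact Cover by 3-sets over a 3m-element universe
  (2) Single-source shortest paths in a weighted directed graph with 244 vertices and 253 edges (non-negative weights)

(1) is NP-complete: one of Karp's 21 NP-complete problems.
(2) is P: Dijkstra's algorithm runs in O((V+E) log V).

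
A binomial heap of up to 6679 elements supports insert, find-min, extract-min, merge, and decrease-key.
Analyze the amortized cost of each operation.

A binomial heap with n <= 6679 elements has at most floor(log_2 6679) + 1 = 13 trees. Using potential Phi = number of trees: Insert adds one tree, but cascading merges reduce count -- amortized O(1). Find-min reads the cached minimum pointer: O(1). Extract-min creates O(log n) new trees: O(log n). Merge combines tree lists: O(log n). Decrease-key sifts the element up its tree of height <= log n: O(log n).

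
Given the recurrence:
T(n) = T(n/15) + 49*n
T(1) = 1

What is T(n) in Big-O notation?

Geometric series: 49*n*(1 + 1/15 + 1/15^2 + ...) = O(n). T(n) = O(n).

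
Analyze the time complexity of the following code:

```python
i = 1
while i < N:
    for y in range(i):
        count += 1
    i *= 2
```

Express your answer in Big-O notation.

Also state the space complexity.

Time complexity: O(n).
Space complexity: O(1).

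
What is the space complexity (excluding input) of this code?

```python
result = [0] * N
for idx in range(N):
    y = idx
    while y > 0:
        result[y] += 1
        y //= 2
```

Space complexity: O(n).
Auxiliary storage grows linearly with the input size n in the worst case.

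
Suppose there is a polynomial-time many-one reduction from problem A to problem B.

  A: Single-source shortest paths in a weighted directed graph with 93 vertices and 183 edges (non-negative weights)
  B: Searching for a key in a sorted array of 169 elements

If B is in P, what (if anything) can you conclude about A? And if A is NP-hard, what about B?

A poly-time reduction A <=_p B means any A-instance can be transformed to a B-instance in poly time.
If B is in P: compose the reduction with B's poly-time algorithm to solve A in poly time, so A is in P.
If A is NP-hard: every NP problem reduces to A, which reduces to B; composing reductions, every NP problem reduces to B, so B is NP-hard.
(Here in fact A is P and B is P.)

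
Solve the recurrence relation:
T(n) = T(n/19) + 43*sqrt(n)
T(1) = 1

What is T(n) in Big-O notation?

Each level contributes sqrt(n/19^k). Geometric series with ratio 1/sqrt(19) < 1 sums to O(sqrt(n)).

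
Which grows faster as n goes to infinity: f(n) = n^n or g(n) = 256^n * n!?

g(n) = 256^n * n! grows faster: by Stirling n! ~ sqrt(2 pi n)(n/e)^n, so 256^n n! / n^n ~ (256/e)^n sqrt(2 pi n) -> infinity since 256/e > 1.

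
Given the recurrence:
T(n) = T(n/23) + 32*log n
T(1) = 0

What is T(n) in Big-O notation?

Each of the log_23(n) levels adds O(log n). T(n) = O(log^2 n).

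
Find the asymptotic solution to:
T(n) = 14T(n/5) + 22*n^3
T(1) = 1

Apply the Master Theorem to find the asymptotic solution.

a=14, b=5, f(n)=22*n^3. log_5(14) = 1.64 < 3. Case 3: T(n) = O(n^3).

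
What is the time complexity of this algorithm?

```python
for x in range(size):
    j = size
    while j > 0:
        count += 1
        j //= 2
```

Time complexity: O(n log n).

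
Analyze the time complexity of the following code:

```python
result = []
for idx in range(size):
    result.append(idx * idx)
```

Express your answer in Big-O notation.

Time complexity: O(n).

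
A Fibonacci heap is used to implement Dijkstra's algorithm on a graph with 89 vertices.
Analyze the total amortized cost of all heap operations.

Dijkstra performs 89 insert, 89 extract-min, and at most E decrease-key operations. With Fibonacci heap: insert O(1) amortized, extract-min O(log n) amortized, decrease-key O(1) amortized. Total with n = 89: O(n * 1 + n * log n + E * 1) = O(n log n + E).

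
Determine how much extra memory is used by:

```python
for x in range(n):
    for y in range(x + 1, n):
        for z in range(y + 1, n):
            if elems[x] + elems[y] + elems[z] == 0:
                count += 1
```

Space complexity: O(1).
Only a constant amount of auxiliary storage is used; nothing grows with n.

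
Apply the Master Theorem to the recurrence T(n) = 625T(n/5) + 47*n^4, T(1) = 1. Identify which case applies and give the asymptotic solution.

a=625, b=5, f(n)=47*n^4.
log_5(625) = 4, so n^(log_b(a)) = n^4.
f(n) = Theta(n^4), so Case 2 applies.
T(n) = Theta(n^4 log n).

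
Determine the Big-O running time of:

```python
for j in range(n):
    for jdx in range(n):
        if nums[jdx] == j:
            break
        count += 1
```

Time complexity: O(n^2).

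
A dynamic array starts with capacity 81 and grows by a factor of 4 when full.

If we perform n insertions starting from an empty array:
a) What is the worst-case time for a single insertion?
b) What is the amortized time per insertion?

(a) Worst-case single insertion: O(n) -- when the array is full at capacity c, the resize copies all c elements, and c can be Theta(n).
(b) Resizes happen at sizes 81, 324, 1296, ... Total copy cost for n insertions: 81 + 324 + ... = O(n) (geometric series with ratio 1/4). Amortized cost per insertion: O(n)/n = O(1).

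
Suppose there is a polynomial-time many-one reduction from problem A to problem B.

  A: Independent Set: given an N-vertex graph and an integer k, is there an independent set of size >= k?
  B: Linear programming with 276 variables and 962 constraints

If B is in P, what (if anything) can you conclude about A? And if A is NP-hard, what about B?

A poly-time reduction A <=_p B means any A-instance can be transformed to a B-instance in poly time.
If B is in P: compose the reduction with B's poly-time algorithm to solve A in poly time, so A is in P.
If A is NP-hard: every NP problem reduces to A, which reduces to B; composing reductions, every NP problem reduces to B, so B is NP-hard.
(Here in fact A is NP-complete and B is in P, so no such reduction is known -- its existence would imply P = NP; the analysis concerns only what the assumed reduction would or would not let you conclude.)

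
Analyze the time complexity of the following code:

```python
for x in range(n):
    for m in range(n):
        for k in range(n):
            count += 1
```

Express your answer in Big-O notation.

Time complexity: O(n^3).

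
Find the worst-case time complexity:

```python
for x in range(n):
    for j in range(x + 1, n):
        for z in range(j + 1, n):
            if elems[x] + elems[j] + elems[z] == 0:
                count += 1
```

Time complexity: O(n^3).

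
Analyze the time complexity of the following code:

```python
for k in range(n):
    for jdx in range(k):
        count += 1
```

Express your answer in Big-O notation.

Time complexity: O(n^2).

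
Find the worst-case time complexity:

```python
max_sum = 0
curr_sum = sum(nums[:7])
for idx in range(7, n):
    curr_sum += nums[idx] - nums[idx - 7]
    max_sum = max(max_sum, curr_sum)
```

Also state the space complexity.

Time complexity: O(n).
Space complexity: O(1).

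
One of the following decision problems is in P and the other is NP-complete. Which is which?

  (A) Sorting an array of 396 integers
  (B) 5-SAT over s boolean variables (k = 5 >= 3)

(A) is P: merge sort runs in O(n log n).
(B) is NP-complete: 3-SAT is NP-complete (Cook-Levin); k-SAT for k>=3 reduces from 3-SAT.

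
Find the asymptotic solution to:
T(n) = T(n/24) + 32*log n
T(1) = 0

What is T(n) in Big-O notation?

Each of the log_24(n) levels adds O(log n). T(n) = O(log^2 n).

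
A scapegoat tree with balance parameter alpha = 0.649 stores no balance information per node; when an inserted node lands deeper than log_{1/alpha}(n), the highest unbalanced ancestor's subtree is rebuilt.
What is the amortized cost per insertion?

Search/insert path is O(log n). A rebuild of a subtree of size s costs O(s), but with alpha = 0.649 at least Omega(s) insertions must have occurred in that subtree since its last rebuild. Charging O(1) of the rebuild to each such insertion gives O(log n) amortized.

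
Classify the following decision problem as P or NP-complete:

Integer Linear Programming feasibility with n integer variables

This problem is NP-complete: ILP feasibility is NP-complete (LP relaxation is in P).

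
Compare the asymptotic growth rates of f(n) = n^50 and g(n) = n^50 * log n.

g(n) = n^50 * log n grows faster: extra log n factor -> infinity.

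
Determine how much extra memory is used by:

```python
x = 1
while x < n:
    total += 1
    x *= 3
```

Space complexity: O(1).
Only a constant amount of auxiliary storage is used; nothing grows with n.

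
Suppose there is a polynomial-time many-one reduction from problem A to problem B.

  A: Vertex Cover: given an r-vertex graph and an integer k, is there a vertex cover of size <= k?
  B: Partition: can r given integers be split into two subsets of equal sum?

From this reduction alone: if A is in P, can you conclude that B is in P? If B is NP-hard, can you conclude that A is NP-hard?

A poly-time reduction A <=_p B transfers tractability DOWN (B easy => A easy) and hardness UP (A hard => B hard), not the reverse.
From A in P, the reduction alone does NOT give B in P: any problem in P trivially reduces to SAT, yet SAT is not known to be in P.
From B NP-hard, the reduction alone does NOT give A NP-hard: again, easy problems reduce to hard ones.
(Here in fact A is NP-complete and B is NP-complete.)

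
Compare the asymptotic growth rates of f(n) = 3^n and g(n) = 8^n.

g(n) = 8^n grows faster: (8/3)^n -> infinity since 8/3 > 1.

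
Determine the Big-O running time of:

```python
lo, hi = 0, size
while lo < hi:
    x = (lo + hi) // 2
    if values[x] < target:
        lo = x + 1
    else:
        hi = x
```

Time complexity: O(log n).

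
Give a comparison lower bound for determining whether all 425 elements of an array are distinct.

In the algebraic decision-tree model, the YES region for element distinctness on 425 elements has 425! connected components (one per ordering). Ben-Or's theorem then gives a lower bound of Omega(log(n!)) = Omega(n log n).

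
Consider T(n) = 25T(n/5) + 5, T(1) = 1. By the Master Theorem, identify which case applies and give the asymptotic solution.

a=25, b=5, f(n)=5.
log_5(25) = 2 > 0.
Since f(n) = O(n^0) is polynomially smaller than n^2, Case 1 applies.
T(n) = Theta(n^2).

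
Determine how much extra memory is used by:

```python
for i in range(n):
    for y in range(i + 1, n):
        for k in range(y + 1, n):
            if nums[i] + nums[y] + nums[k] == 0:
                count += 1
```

Space complexity: O(1).
Only a constant amount of auxiliary storage is used; nothing grows with n.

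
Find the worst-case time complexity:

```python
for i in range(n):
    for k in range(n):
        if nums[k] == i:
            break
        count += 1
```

Time complexity: O(n^2).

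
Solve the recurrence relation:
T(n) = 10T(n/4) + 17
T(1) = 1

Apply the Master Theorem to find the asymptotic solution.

a=10, b=4, f(n)=17. log_4(10) = 1.661. Case 1 of Master Theorem: T(n) = O(n^1.661).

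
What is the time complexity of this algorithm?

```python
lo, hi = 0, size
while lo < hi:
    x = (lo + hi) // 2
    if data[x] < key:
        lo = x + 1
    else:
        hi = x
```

Time complexity: O(log n).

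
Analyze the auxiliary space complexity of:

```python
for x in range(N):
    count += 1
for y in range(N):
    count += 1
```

Space complexity: O(1).
Only a constant amount of auxiliary storage is used; nothing grows with n.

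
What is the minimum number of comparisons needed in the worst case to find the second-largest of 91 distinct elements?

Lower bound: finding the max needs 91-1 comparisons. By the adversary weight-doubling argument, the max must personally win >= ceil(log_2(91)) = 7 comparisons; the 2nd-largest is among those 7 losers, needing 7-1 more comparisons. Total >= 91-1 + 7-1 = 96. A balanced knockout tournament achieves this.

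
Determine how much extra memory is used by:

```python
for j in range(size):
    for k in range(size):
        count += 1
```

Space complexity: O(1).
Only a constant amount of auxiliary storage is used; nothing grows with n.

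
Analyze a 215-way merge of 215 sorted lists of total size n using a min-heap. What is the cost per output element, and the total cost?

Maintain a min-heap of size 215 holding the current head of each list. Each output step does one extract-min (O(log 215)) and one insert of that list's next element (O(log 215)). Each of the n elements passes through the heap exactly once, so the total cost is O(n log 215), i.e. O(log 215) per output element.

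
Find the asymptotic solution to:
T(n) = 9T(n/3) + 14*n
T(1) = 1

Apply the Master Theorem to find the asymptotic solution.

a=9, b=3, f(n)=14*n. log_3(9) = 2. Case 1 of Master Theorem: T(n) = O(n^2).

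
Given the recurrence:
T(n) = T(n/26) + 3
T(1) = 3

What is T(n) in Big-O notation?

Each step divides n by 26 and adds 3. After log_26(n) steps, T(n) = O(log n).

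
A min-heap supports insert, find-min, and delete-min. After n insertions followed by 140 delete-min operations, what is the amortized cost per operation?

Insert takes O(log n) worst case. Delete-min takes O(log n). Over a sequence of n inserts and 140 delete-mins, total cost is O((n + 140) log n). Amortized per operation: O(log n).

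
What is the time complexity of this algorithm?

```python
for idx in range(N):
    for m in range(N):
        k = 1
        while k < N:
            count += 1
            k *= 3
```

Time complexity: O(n^2 log n).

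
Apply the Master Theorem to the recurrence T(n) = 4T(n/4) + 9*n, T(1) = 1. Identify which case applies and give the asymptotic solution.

a=4, b=4, f(n)=9*n.
log_4(4) = 1, so n^(log_b(a)) = n.
f(n) = Theta(n), so Case 2 applies.
T(n) = Theta(n log n).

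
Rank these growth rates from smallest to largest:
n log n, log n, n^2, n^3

Ordered by growth rate: log n < n log n < n^2 < n^3.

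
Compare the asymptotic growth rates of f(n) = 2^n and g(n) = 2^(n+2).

f(n) = 2^n and g(n) = 2^(n+2) are Theta of each other: 2^(n+2) = 2^2 * 2^n = Theta(2^n).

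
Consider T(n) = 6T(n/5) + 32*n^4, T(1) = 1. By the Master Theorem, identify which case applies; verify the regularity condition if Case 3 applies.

a=6, b=5, f(n)=32*n^4.
log_5(6) = 1.113 < 4.
f(n) = Omega(n^(1.113+epsilon)) for some epsilon > 0, so Case 3 is the candidate.
Regularity: a*f(n/b) = 6*32*(n/5)^4 = (6/625)*32*n^4 <= c*f(n) with c = 6/625 < 1. Satisfied.
Case 3: T(n) = Theta(n^4).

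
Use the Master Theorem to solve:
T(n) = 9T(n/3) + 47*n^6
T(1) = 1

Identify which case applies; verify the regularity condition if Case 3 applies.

a=9, b=3, f(n)=47*n^6.
log_3(9) = 2 < 6.
f(n) = Omega(n^(2+epsilon)) for some epsilon > 0, so Case 3 is the candidate.
Regularity: a*f(n/b) = 9*47*(n/3)^6 = (9/729)*47*n^6 <= c*f(n) with c = 9/729 < 1. Satisfied.
Case 3: T(n) = Theta(n^6).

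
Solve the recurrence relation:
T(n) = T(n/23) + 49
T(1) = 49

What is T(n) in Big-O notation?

Each step divides n by 23 and adds 49. After log_23(n) steps, T(n) = O(log n).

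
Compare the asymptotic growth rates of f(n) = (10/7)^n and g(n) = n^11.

f(n) = (10/7)^n grows faster: (10/7)^n is exponential with base 10/7 > 1, dominating every polynomial.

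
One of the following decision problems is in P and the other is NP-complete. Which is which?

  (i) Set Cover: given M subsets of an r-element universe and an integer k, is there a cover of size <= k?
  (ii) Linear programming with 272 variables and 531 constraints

(i) is NP-complete: one of Karp's 21 NP-complete problems (with k part of the input).
(ii) is P: the ellipsoid and interior-point methods run in polynomial time.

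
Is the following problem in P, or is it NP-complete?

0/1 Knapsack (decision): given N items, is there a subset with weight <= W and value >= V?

This problem is NP-complete: reduces from Subset Sum.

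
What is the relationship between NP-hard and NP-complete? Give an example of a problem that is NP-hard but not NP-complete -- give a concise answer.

NP-hard: at least as hard as any NP problem (but need not be in NP). NP-complete = NP-hard intersection NP. The Halting Problem is NP-hard but undecidable (not in NP). The optimization version of TSP is NP-hard but not a decision problem.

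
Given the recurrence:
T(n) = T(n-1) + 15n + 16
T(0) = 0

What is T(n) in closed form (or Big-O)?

Dominant term in sum is 15*sum(i, i=1..n) = 15*n*(n+1)/2 = O(n^2).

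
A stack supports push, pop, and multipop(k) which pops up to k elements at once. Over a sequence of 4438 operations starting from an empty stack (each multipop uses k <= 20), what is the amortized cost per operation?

Each element is pushed exactly once and popped at most once (whether by pop or as part of a multipop). So the total number of individual pops over the whole sequence is at most the number of pushes, which is at most 4438. Total work <= 2 * 4438, hence O(1) amortized per operation.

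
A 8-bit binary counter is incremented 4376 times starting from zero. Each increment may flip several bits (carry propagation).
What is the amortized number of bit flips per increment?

Bit i flips on every 2^i-th increment, so over 4376 increments bit i flips floor(4376/2^i) times. Summing over i: total flips < 2 * 4376. Amortized: < 2 = O(1) per increment.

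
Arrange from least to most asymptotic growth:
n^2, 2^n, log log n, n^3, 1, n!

Ordered by growth rate: 1 < log log n < n^2 < n^3 < 2^n < n!.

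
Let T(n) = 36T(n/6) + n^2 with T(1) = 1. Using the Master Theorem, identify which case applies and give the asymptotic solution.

a=36, b=6, f(n)=n^2.
log_6(36) = 2, so n^(log_b(a)) = n^2.
f(n) = Theta(n^2), so Case 2 applies.
T(n) = Theta(n^2 log n).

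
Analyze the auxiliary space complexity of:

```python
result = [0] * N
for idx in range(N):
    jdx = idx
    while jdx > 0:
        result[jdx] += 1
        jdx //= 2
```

Space complexity: O(n).
Auxiliary storage grows linearly with the input size n in the worst case.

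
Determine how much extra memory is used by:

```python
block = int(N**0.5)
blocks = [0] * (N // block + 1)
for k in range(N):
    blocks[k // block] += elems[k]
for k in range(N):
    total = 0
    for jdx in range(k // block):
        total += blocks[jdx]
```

Space complexity: O(sqrt(n)).
Storage scales with sqrt(n).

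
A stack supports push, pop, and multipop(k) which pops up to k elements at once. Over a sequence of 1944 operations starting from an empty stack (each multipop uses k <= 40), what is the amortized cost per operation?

Each element is pushed exactly once and popped at most once (whether by pop or as part of a multipop). So the total number of individual pops over the whole sequence is at most the number of pushes, which is at most 1944. Total work <= 2 * 1944, hence O(1) amortized per operation.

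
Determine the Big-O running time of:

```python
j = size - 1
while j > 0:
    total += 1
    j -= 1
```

Time complexity: O(n).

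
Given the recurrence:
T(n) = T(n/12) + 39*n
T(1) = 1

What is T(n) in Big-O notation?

Geometric series: 39*n*(1 + 1/12 + 1/12^2 + ...) = O(n). T(n) = O(n).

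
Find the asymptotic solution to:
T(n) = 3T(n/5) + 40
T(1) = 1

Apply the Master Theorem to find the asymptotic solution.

a=3, b=5, f(n)=40. log_5(3) = 0.6826. Case 1 of Master Theorem: T(n) = O(n^0.6826).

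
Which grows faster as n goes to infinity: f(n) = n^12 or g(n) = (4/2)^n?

g(n) = (4/2)^n grows faster: (4/2)^n is exponential with base 4/2 > 1, dominating every polynomial.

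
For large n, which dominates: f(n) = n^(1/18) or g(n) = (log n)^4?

f(n) = n^(1/18) grows faster: any positive power of n dominates any polylog.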